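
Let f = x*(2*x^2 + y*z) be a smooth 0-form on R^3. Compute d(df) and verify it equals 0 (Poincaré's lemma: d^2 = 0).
d(df) = 0

Step 1: df = sum_i (∂f/∂x_i) dx_i = (6*x^2 + y*z) dx + (x*z) dy + (x*y) dz.
Step 2: Apply d again. Using the 1-form formula, the coefficient of dx ∧ dy in d(df) is ∂^2 f/∂x ∂y - ∂^2 f/∂y ∂x = (z) - (z) = 0 (equality of mixed partials for smooth f).
Similarly for dx ∧ dz and dy ∧ dz — all coefficients vanish. So d(df) = 0.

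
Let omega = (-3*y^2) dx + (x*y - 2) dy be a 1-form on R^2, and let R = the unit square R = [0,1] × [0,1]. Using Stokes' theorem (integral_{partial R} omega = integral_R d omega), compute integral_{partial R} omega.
integral_(partial R) omega = 7/2

Stokes: integral_partial_R omega = integral_R d omega with d omega = (∂Q/∂x - ∂P/∂y) dx ∧ dy.
  ∂Q/∂x = y
  ∂P/∂y = -6*y
  integrand = ∂Q/∂x - ∂P/∂y = 7*y.
Integrating over R: integral_0^1 integral_0^1 (7*y) dx dy = 7/2.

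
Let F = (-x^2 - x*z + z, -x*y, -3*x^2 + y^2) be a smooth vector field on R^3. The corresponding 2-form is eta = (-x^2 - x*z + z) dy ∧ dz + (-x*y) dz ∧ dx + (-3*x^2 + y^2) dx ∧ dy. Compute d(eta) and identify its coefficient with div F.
d(eta) = (-3*x - z) dx ∧ dy ∧ dz; div F = -3*x - z

For a 2-form in R^3 of the form above, applying d gives a 3-form with coefficient ∂P/∂x + ∂Q/∂y + ∂R/∂z:
  ∂P/∂x = -2*x - z
  ∂Q/∂y = -x
  ∂R/∂z = 0
Sum = -3*x - z, which is exactly div F.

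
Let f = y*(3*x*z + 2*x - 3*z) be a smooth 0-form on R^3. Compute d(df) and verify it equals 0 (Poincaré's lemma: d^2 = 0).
d(df) = 0

Step 1: df = sum_i (∂f/∂x_i) dx_i = (y*(3*z + 2)) dx + (3*x*z + 2*x - 3*z) dy + (3*y*(x - 1)) dz.
Step 2: Apply d again. Using the 1-form formula, the coefficient of dx ∧ dy in d(df) is ∂^2 f/∂x ∂y - ∂^2 f/∂y ∂x = (3*z + 2) - (3*z + 2) = 0 (equality of mixed partials for smooth f).
Similarly for dx ∧ dz and dy ∧ dz — all coefficients vanish. So d(df) = 0.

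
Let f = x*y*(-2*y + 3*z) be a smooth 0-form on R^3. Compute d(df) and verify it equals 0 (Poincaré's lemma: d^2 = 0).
d(df) = 0

Step 1: df = sum_i (∂f/∂x_i) dx_i = (y*(-2*y + 3*z)) dx + (x*(-4*y + 3*z)) dy + (3*x*y) dz.
Step 2: Apply d again. Using the 1-form formula, the coefficient of dx ∧ dy in d(df) is ∂^2 f/∂x ∂y - ∂^2 f/∂y ∂x = (-4*y + 3*z) - (-4*y + 3*z) = 0 (equality of mixed partials for smooth f).
Similarly for dx ∧ dz and dy ∧ dz — all coefficients vanish. So d(df) = 0.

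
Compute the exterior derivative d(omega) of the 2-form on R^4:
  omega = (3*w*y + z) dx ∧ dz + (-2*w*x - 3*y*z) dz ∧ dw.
d(omega) = (-3*w) dx ∧ dy ∧ dz + (-2*w + 3*y) dx ∧ dz ∧ dw + (-3*z) dy ∧ dz ∧ dw

For a 2-form omega = sum_{i<j} g_{ij} dx_i ∧ dx_j, the exterior derivative is
  d(omega) = sum_{i<j} d(g_{ij}) ∧ dx_i ∧ dx_j = sum_{i<j, k} (∂g_{ij}/∂x_k) dx_k ∧ dx_i ∧ dx_j.
Expand each term, using dx_k ∧ dx_i ∧ dx_j = sgn(permutation) dx_{(a)} ∧ dx_{(b)} ∧ dx_{(c)} with (a < b < c) sorted:
  d(3*w*y + z) includes (∂/∂y)(3*w*y + z) dy = (3*w) dy, which multiplied by dx ∧ dz gives (-3*w) dx ∧ dy ∧ dz
  d(3*w*y + z) includes (∂/∂w)(3*w*y + z) dw = (3*y) dw, which multiplied by dx ∧ dz gives (3*y) dx ∧ dz ∧ dw
  d(-2*w*x - 3*y*z) includes (∂/∂x)(-2*w*x - 3*y*z) dx = (-2*w) dx, which multiplied by dz ∧ dw gives (-2*w) dx ∧ dz ∧ dw
  d(-2*w*x - 3*y*z) includes (∂/∂y)(-2*w*x - 3*y*z) dy = (-3*z) dy, which multiplied by dz ∧ dw gives (-3*z) dy ∧ dz ∧ dw
Collecting like 3-forms: d(omega) = (-3*w) dx ∧ dy ∧ dz + (-2*w + 3*y) dx ∧ dz ∧ dw + (-3*z) dy ∧ dz ∧ dw.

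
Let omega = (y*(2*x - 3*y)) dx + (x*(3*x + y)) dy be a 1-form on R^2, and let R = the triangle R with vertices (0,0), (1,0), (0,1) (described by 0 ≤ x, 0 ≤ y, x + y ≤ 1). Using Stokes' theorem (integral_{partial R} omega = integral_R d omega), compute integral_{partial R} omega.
integral_(partial R) omega = 11/6

Stokes: integral_partial_R omega = integral_R d omega with d omega = (∂Q/∂x - ∂P/∂y) dx ∧ dy.
  ∂Q/∂x = 6*x + y
  ∂P/∂y = 2*x - 6*y
  integrand = ∂Q/∂x - ∂P/∂y = 4*x + 7*y.
Integrating over R: integral_0^1 integral_0^{1-x} (4*x + 7*y) dy dx = 11/6.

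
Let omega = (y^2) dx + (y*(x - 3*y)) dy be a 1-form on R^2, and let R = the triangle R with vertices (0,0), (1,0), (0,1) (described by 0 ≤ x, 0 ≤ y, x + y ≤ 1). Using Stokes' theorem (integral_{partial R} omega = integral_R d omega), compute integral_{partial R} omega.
integral_(partial R) omega = -1/6

Stokes: integral_partial_R omega = integral_R d omega with d omega = (∂Q/∂x - ∂P/∂y) dx ∧ dy.
  ∂Q/∂x = y
  ∂P/∂y = 2*y
  integrand = ∂Q/∂x - ∂P/∂y = -y.
Integrating over R: integral_0^1 integral_0^{1-x} (-y) dy dx = -1/6.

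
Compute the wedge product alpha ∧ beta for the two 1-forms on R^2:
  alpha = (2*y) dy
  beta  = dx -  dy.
alpha ∧ beta = (-2*y) dx ∧ dy

Distribute the wedge, using dx_i ∧ dx_j = -dx_j ∧ dx_i and dx_i ∧ dx_i = 0. For each pair (i, j) with i < j, the coefficient of dx_i ∧ dx_j in alpha ∧ beta is (alpha_i * beta_j - alpha_j * beta_i). Collecting: alpha ∧ beta = (-2*y) dx ∧ dy.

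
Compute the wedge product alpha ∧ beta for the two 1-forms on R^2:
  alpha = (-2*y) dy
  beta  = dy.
alpha ∧ beta = 0

Distribute the wedge, using dx_i ∧ dx_j = -dx_j ∧ dx_i and dx_i ∧ dx_i = 0. For each pair (i, j) with i < j, the coefficient of dx_i ∧ dx_j in alpha ∧ beta is (alpha_i * beta_j - alpha_j * beta_i). Collecting: alpha ∧ beta = 0.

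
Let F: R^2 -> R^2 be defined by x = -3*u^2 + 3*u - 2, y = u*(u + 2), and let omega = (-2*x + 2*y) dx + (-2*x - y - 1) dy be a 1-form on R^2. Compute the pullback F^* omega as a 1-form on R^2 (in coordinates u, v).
F^* omega = (-38*u^3 + 30*u^2 - 40*u + 18) du

Using F^*(f dg) = (f ∘ F) d(g ∘ F), substitute each coordinate x_i by F_i(u, v) in f_i, and replace dx_i by d F_i = (∂F_i/∂u) du + (∂F_i/∂v) dv.
  For the x component: f_1(F) = 8*u^2 - 2*u + 4; d F_1 = (3 - 6*u) du + (0) dv
  For the y component: f_2(F) = 5*u^2 - 8*u + 3; d F_2 = (2*u + 2) du + (0) dv
Combining and collecting du, dv coefficients:
  coeff of du: -38*u^3 + 30*u^2 - 40*u + 18
  coeff of dv: 0
F^* omega = (-38*u^3 + 30*u^2 - 40*u + 18) du.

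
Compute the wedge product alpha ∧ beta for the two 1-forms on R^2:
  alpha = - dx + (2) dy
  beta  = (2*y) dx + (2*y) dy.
alpha ∧ beta = (-6*y) dx ∧ dy

Distribute the wedge, using dx_i ∧ dx_j = -dx_j ∧ dx_i and dx_i ∧ dx_i = 0. For each pair (i, j) with i < j, the coefficient of dx_i ∧ dx_j in alpha ∧ beta is (alpha_i * beta_j - alpha_j * beta_i). Collecting: alpha ∧ beta = (-6*y) dx ∧ dy.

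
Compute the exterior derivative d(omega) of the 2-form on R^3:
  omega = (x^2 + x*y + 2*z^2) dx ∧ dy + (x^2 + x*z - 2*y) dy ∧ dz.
d(omega) = (2*x + 5*z) dx ∧ dy ∧ dz

For a 2-form omega = sum_{i<j} g_{ij} dx_i ∧ dx_j, the exterior derivative is
  d(omega) = sum_{i<j} d(g_{ij}) ∧ dx_i ∧ dx_j = sum_{i<j, k} (∂g_{ij}/∂x_k) dx_k ∧ dx_i ∧ dx_j.
Expand each term, using dx_k ∧ dx_i ∧ dx_j = sgn(permutation) dx_{(a)} ∧ dx_{(b)} ∧ dx_{(c)} with (a < b < c) sorted:
  d(x^2 + x*y + 2*z^2) includes (∂/∂z)(x^2 + x*y + 2*z^2) dz = (4*z) dz, which multiplied by dx ∧ dy gives (4*z) dx ∧ dy ∧ dz
  d(x^2 + x*z - 2*y) includes (∂/∂x)(x^2 + x*z - 2*y) dx = (2*x + z) dx, which multiplied by dy ∧ dz gives (2*x + z) dx ∧ dy ∧ dz
Collecting like 3-forms: d(omega) = (2*x + 5*z) dx ∧ dy ∧ dz.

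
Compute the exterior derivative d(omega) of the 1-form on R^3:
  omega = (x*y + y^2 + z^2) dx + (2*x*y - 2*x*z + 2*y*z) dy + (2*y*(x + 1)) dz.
d(omega) = (-x - 2*z) dx ∧ dy + (2*y - 2*z) dx ∧ dz + (4*x - 2*y + 2) dy ∧ dz

For a 1-form omega = sum_i f_i dx_i, the exterior derivative is
  d(omega) = sum_{i < j} (∂f_j/∂x_i - ∂f_i/∂x_j) dx_i ∧ dx_j.
  coefficient of dx ∧ dy: ∂f_2/∂x - ∂f_1/∂y = ∂(2*x*y - 2*x*z + 2*y*z)/∂x - ∂(x*y + y^2 + z^2)/∂y = -x - 2*z
  coefficient of dx ∧ dz: ∂f_3/∂x - ∂f_1/∂z = ∂(2*y*(x + 1))/∂x - ∂(x*y + y^2 + z^2)/∂z = 2*y - 2*z
  coefficient of dy ∧ dz: ∂f_3/∂y - ∂f_2/∂z = ∂(2*y*(x + 1))/∂y - ∂(2*x*y - 2*x*z + 2*y*z)/∂z = 4*x - 2*y + 2
Assembling: d(omega) = (-x - 2*z) dx ∧ dy + (2*y - 2*z) dx ∧ dz + (4*x - 2*y + 2) dy ∧ dz.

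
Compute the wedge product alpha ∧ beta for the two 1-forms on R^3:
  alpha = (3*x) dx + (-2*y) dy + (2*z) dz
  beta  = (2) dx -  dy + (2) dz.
alpha ∧ beta = (-3*x + 4*y) dx ∧ dy + (6*x - 4*z) dx ∧ dz + (-4*y + 2*z) dy ∧ dz

Distribute the wedge, using dx_i ∧ dx_j = -dx_j ∧ dx_i and dx_i ∧ dx_i = 0. For each pair (i, j) with i < j, the coefficient of dx_i ∧ dx_j in alpha ∧ beta is (alpha_i * beta_j - alpha_j * beta_i). Collecting: alpha ∧ beta = (-3*x + 4*y) dx ∧ dy + (6*x - 4*z) dx ∧ dz + (-4*y + 2*z) dy ∧ dz.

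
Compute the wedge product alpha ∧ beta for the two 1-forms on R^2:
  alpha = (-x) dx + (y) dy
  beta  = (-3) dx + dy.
alpha ∧ beta = (-x + 3*y) dx ∧ dy

Distribute the wedge, using dx_i ∧ dx_j = -dx_j ∧ dx_i and dx_i ∧ dx_i = 0. For each pair (i, j) with i < j, the coefficient of dx_i ∧ dx_j in alpha ∧ beta is (alpha_i * beta_j - alpha_j * beta_i). Collecting: alpha ∧ beta = (-x + 3*y) dx ∧ dy.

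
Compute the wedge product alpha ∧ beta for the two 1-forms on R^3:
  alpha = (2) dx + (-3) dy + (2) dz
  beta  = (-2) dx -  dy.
alpha ∧ beta = (-8) dx ∧ dy + (4) dx ∧ dz + (2) dy ∧ dz

Distribute the wedge, using dx_i ∧ dx_j = -dx_j ∧ dx_i and dx_i ∧ dx_i = 0. For each pair (i, j) with i < j, the coefficient of dx_i ∧ dx_j in alpha ∧ beta is (alpha_i * beta_j - alpha_j * beta_i). Collecting: alpha ∧ beta = (-8) dx ∧ dy + (4) dx ∧ dz + (2) dy ∧ dz.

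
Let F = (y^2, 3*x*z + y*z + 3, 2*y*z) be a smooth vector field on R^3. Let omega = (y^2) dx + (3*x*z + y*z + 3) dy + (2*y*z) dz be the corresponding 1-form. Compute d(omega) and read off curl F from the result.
d(omega) = (-3*x - y + 2*z) dy ∧ dz + (0) dz ∧ dx + (-2*y + 3*z) dx ∧ dy; curl F = (-3*x - y + 2*z, 0, -2*y + 3*z)

d omega = sum_{i<j} (∂f_j/∂x_i - ∂f_i/∂x_j) dx_i ∧ dx_j. Under the identification (dy ∧ dz, dz ∧ dx, dx ∧ dy) ↔ (e_x, e_y, e_z), the coefficients are exactly the components of curl F. Compute:
  ∂R/∂y - ∂Q/∂z = (2*z) - (3*x + y) = -3*x - y + 2*z
  ∂P/∂z - ∂R/∂x = (0) - (0) = 0
  ∂Q/∂x - ∂P/∂y = (3*z) - (2*y) = -2*y + 3*z.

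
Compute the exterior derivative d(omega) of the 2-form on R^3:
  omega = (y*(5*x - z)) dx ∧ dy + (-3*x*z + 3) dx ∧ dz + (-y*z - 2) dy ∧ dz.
d(omega) = (-y) dx ∧ dy ∧ dz

For a 2-form omega = sum_{i<j} g_{ij} dx_i ∧ dx_j, the exterior derivative is
  d(omega) = sum_{i<j} d(g_{ij}) ∧ dx_i ∧ dx_j = sum_{i<j, k} (∂g_{ij}/∂x_k) dx_k ∧ dx_i ∧ dx_j.
Expand each term, using dx_k ∧ dx_i ∧ dx_j = sgn(permutation) dx_{(a)} ∧ dx_{(b)} ∧ dx_{(c)} with (a < b < c) sorted:
  d(y*(5*x - z)) includes (∂/∂z)(y*(5*x - z)) dz = (-y) dz, which multiplied by dx ∧ dy gives (-y) dx ∧ dy ∧ dz
Collecting like 3-forms: d(omega) = (-y) dx ∧ dy ∧ dz.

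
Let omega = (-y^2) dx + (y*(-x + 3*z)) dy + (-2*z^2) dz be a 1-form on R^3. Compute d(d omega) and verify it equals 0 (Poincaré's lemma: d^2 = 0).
d(d omega) = 0

Step 1: d omega = sum_{i<j} (∂f_j/∂x_i - ∂f_i/∂x_j) dx_i ∧ dx_j:
  coeff of dx ∧ dy: y
  coeff of dx ∧ dz: 0
  coeff of dy ∧ dz: -3*y
Step 2: Apply d again to each 2-form coefficient. The only possible 3-form in R^3 is dx ∧ dy ∧ dz, with coefficient
  ∂(coeff of dy∧dz)/∂x - ∂(coeff of dx∧dz)/∂y + ∂(coeff of dx∧dy)/∂z
  = ∂/∂x (-3*y) - ∂/∂y (0) + ∂/∂z (y).
Each of these terms simplifies to sums of mixed partials that cancel in pairs. The result is 0 (by equality of mixed partials for smooth functions — Schwarz / Clairaut).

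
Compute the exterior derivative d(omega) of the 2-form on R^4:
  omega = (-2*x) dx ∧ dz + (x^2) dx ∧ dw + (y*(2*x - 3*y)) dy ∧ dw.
d(omega) = (2*y) dx ∧ dy ∧ dw

For a 2-form omega = sum_{i<j} g_{ij} dx_i ∧ dx_j, the exterior derivative is
  d(omega) = sum_{i<j} d(g_{ij}) ∧ dx_i ∧ dx_j = sum_{i<j, k} (∂g_{ij}/∂x_k) dx_k ∧ dx_i ∧ dx_j.
Expand each term, using dx_k ∧ dx_i ∧ dx_j = sgn(permutation) dx_{(a)} ∧ dx_{(b)} ∧ dx_{(c)} with (a < b < c) sorted:
  d(y*(2*x - 3*y)) includes (∂/∂x)(y*(2*x - 3*y)) dx = (2*y) dx, which multiplied by dy ∧ dw gives (2*y) dx ∧ dy ∧ dw
Collecting like 3-forms: d(omega) = (2*y) dx ∧ dy ∧ dw.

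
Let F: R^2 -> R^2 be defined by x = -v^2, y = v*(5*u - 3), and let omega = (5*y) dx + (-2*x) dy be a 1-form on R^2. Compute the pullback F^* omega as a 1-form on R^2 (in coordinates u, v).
F^* omega = (10*v^3) du + (v^2*(24 - 40*u)) dv

Using F^*(f dg) = (f ∘ F) d(g ∘ F), substitute each coordinate x_i by F_i(u, v) in f_i, and replace dx_i by d F_i = (∂F_i/∂u) du + (∂F_i/∂v) dv.
  For the x component: f_1(F) = 5*v*(5*u - 3); d F_1 = (0) du + (-2*v) dv
  For the y component: f_2(F) = 2*v^2; d F_2 = (5*v) du + (5*u - 3) dv
Combining and collecting du, dv coefficients:
  coeff of du: 10*v^3
  coeff of dv: v^2*(24 - 40*u)
F^* omega = (10*v^3) du + (v^2*(24 - 40*u)) dv.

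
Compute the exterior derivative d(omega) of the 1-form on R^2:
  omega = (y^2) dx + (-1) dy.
d(omega) = (-2*y) dx ∧ dy

For a 1-form omega = sum_i f_i dx_i, the exterior derivative is
  d(omega) = sum_{i < j} (∂f_j/∂x_i - ∂f_i/∂x_j) dx_i ∧ dx_j.
  coefficient of dx ∧ dy: ∂f_2/∂x - ∂f_1/∂y = ∂(-1)/∂x - ∂(y^2)/∂y = -2*y
Assembling: d(omega) = (-2*y) dx ∧ dy.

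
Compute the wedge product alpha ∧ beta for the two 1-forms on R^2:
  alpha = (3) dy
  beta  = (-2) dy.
alpha ∧ beta = 0

Distribute the wedge, using dx_i ∧ dx_j = -dx_j ∧ dx_i and dx_i ∧ dx_i = 0. For each pair (i, j) with i < j, the coefficient of dx_i ∧ dx_j in alpha ∧ beta is (alpha_i * beta_j - alpha_j * beta_i). Collecting: alpha ∧ beta = 0.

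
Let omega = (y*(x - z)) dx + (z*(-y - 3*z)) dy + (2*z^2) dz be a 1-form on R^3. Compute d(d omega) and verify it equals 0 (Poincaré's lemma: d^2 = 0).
d(d omega) = 0

Step 1: d omega = sum_{i<j} (∂f_j/∂x_i - ∂f_i/∂x_j) dx_i ∧ dx_j:
  coeff of dx ∧ dy: -x + z
  coeff of dx ∧ dz: y
  coeff of dy ∧ dz: y + 6*z
Step 2: Apply d again to each 2-form coefficient. The only possible 3-form in R^3 is dx ∧ dy ∧ dz, with coefficient
  ∂(coeff of dy∧dz)/∂x - ∂(coeff of dx∧dz)/∂y + ∂(coeff of dx∧dy)/∂z
  = ∂/∂x (y + 6*z) - ∂/∂y (y) + ∂/∂z (-x + z).
Each of these terms simplifies to sums of mixed partials that cancel in pairs. The result is 0 (by equality of mixed partials for smooth functions — Schwarz / Clairaut).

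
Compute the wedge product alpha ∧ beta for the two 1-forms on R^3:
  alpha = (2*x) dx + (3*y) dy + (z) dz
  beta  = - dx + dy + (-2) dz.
alpha ∧ beta = (2*x + 3*y) dx ∧ dy + (-4*x + z) dx ∧ dz + (-6*y - z) dy ∧ dz

Distribute the wedge, using dx_i ∧ dx_j = -dx_j ∧ dx_i and dx_i ∧ dx_i = 0. For each pair (i, j) with i < j, the coefficient of dx_i ∧ dx_j in alpha ∧ beta is (alpha_i * beta_j - alpha_j * beta_i). Collecting: alpha ∧ beta = (2*x + 3*y) dx ∧ dy + (-4*x + z) dx ∧ dz + (-6*y - z) dy ∧ dz.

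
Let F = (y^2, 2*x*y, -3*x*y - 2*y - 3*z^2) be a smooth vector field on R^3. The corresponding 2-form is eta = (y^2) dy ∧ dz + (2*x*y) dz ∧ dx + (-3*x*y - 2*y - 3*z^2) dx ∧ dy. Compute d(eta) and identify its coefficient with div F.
d(eta) = (2*x - 6*z) dx ∧ dy ∧ dz; div F = 2*x - 6*z

For a 2-form in R^3 of the form above, applying d gives a 3-form with coefficient ∂P/∂x + ∂Q/∂y + ∂R/∂z:
  ∂P/∂x = 0
  ∂Q/∂y = 2*x
  ∂R/∂z = -6*z
Sum = 2*x - 6*z, which is exactly div F.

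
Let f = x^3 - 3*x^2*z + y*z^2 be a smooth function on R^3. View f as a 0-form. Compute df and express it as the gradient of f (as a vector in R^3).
df = (3*x*(x - 2*z)) dx + (z^2) dy + (-3*x^2 + 2*y*z) dz; grad f = (3*x*(x - 2*z), z^2, -3*x^2 + 2*y*z)

For a 0-form f, d f = (∂f/∂x) dx + (∂f/∂y) dy + (∂f/∂z) dz. The components of the vector representation are exactly the entries of grad f in Cartesian coordinates:
  ∂f/∂x = 3*x*(x - 2*z)
  ∂f/∂y = z^2
  ∂f/∂z = -3*x^2 + 2*y*z.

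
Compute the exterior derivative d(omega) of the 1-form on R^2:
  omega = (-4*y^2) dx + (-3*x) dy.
d(omega) = (8*y - 3) dx ∧ dy

For a 1-form omega = sum_i f_i dx_i, the exterior derivative is
  d(omega) = sum_{i < j} (∂f_j/∂x_i - ∂f_i/∂x_j) dx_i ∧ dx_j.
  coefficient of dx ∧ dy: ∂f_2/∂x - ∂f_1/∂y = ∂(-3*x)/∂x - ∂(-4*y^2)/∂y = 8*y - 3
Assembling: d(omega) = (8*y - 3) dx ∧ dy.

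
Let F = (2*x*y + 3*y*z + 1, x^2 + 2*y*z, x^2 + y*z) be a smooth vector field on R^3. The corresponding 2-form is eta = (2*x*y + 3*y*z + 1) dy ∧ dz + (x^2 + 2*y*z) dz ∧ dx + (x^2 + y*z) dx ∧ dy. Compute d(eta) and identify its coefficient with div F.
d(eta) = (3*y + 2*z) dx ∧ dy ∧ dz; div F = 3*y + 2*z

For a 2-form in R^3 of the form above, applying d gives a 3-form with coefficient ∂P/∂x + ∂Q/∂y + ∂R/∂z:
  ∂P/∂x = 2*y
  ∂Q/∂y = 2*z
  ∂R/∂z = y
Sum = 3*y + 2*z, which is exactly div F.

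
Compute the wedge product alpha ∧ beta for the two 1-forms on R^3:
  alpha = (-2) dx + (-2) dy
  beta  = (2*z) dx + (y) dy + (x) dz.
alpha ∧ beta = (-2*y + 4*z) dx ∧ dy + (-2*x) dx ∧ dz + (-2*x) dy ∧ dz

Distribute the wedge, using dx_i ∧ dx_j = -dx_j ∧ dx_i and dx_i ∧ dx_i = 0. For each pair (i, j) with i < j, the coefficient of dx_i ∧ dx_j in alpha ∧ beta is (alpha_i * beta_j - alpha_j * beta_i). Collecting: alpha ∧ beta = (-2*y + 4*z) dx ∧ dy + (-2*x) dx ∧ dz + (-2*x) dy ∧ dz.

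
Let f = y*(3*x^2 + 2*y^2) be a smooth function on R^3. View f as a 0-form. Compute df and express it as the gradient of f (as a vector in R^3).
df = (6*x*y) dx + (3*x^2 + 6*y^2) dy + (0) dz; grad f = (6*x*y, 3*x^2 + 6*y^2, 0)

For a 0-form f, d f = (∂f/∂x) dx + (∂f/∂y) dy + (∂f/∂z) dz. The components of the vector representation are exactly the entries of grad f in Cartesian coordinates:
  ∂f/∂x = 6*x*y
  ∂f/∂y = 3*x^2 + 6*y^2
  ∂f/∂z = 0.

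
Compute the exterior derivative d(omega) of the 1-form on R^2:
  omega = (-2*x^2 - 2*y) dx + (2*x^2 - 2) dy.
d(omega) = (4*x + 2) dx ∧ dy

For a 1-form omega = sum_i f_i dx_i, the exterior derivative is
  d(omega) = sum_{i < j} (∂f_j/∂x_i - ∂f_i/∂x_j) dx_i ∧ dx_j.
  coefficient of dx ∧ dy: ∂f_2/∂x - ∂f_1/∂y = ∂(2*x^2 - 2)/∂x - ∂(-2*x^2 - 2*y)/∂y = 4*x + 2
Assembling: d(omega) = (4*x + 2) dx ∧ dy.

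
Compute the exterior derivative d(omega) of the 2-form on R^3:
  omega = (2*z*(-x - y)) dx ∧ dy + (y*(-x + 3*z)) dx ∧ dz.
d(omega) = (-x - 2*y - 3*z) dx ∧ dy ∧ dz

For a 2-form omega = sum_{i<j} g_{ij} dx_i ∧ dx_j, the exterior derivative is
  d(omega) = sum_{i<j} d(g_{ij}) ∧ dx_i ∧ dx_j = sum_{i<j, k} (∂g_{ij}/∂x_k) dx_k ∧ dx_i ∧ dx_j.
Expand each term, using dx_k ∧ dx_i ∧ dx_j = sgn(permutation) dx_{(a)} ∧ dx_{(b)} ∧ dx_{(c)} with (a < b < c) sorted:
  d(2*z*(-x - y)) includes (∂/∂z)(2*z*(-x - y)) dz = (-2*x - 2*y) dz, which multiplied by dx ∧ dy gives (-2*x - 2*y) dx ∧ dy ∧ dz
  d(y*(-x + 3*z)) includes (∂/∂y)(y*(-x + 3*z)) dy = (-x + 3*z) dy, which multiplied by dx ∧ dz gives (x - 3*z) dx ∧ dy ∧ dz
Collecting like 3-forms: d(omega) = (-x - 2*y - 3*z) dx ∧ dy ∧ dz.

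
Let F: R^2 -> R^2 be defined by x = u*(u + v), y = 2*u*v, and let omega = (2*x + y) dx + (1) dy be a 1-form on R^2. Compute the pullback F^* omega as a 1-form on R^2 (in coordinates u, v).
F^* omega = (4*u^3 + 10*u^2*v + 4*u*v^2 + 2*v) du + (2*u*(u^2 + 2*u*v + 1)) dv

Using F^*(f dg) = (f ∘ F) d(g ∘ F), substitute each coordinate x_i by F_i(u, v) in f_i, and replace dx_i by d F_i = (∂F_i/∂u) du + (∂F_i/∂v) dv.
  For the x component: f_1(F) = 2*u*(u + 2*v); d F_1 = (2*u + v) du + (u) dv
  For the y component: f_2(F) = 1; d F_2 = (2*v) du + (2*u) dv
Combining and collecting du, dv coefficients:
  coeff of du: 4*u^3 + 10*u^2*v + 4*u*v^2 + 2*v
  coeff of dv: 2*u*(u^2 + 2*u*v + 1)
F^* omega = (4*u^3 + 10*u^2*v + 4*u*v^2 + 2*v) du + (2*u*(u^2 + 2*u*v + 1)) dv.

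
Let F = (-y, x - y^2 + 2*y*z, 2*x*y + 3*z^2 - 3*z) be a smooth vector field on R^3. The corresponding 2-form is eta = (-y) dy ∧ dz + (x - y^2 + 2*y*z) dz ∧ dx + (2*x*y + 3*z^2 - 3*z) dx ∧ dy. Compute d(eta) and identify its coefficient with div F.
d(eta) = (-2*y + 8*z - 3) dx ∧ dy ∧ dz; div F = -2*y + 8*z - 3

For a 2-form in R^3 of the form above, applying d gives a 3-form with coefficient ∂P/∂x + ∂Q/∂y + ∂R/∂z:
  ∂P/∂x = 0
  ∂Q/∂y = -2*y + 2*z
  ∂R/∂z = 6*z - 3
Sum = -2*y + 8*z - 3, which is exactly div F.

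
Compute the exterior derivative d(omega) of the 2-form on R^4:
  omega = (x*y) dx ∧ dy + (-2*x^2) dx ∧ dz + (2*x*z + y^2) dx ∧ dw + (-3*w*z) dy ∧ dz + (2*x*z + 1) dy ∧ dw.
d(omega) = (-2*y + 2*z) dx ∧ dy ∧ dw + (-2*x) dx ∧ dz ∧ dw + (-2*x - 3*z) dy ∧ dz ∧ dw

For a 2-form omega = sum_{i<j} g_{ij} dx_i ∧ dx_j, the exterior derivative is
  d(omega) = sum_{i<j} d(g_{ij}) ∧ dx_i ∧ dx_j = sum_{i<j, k} (∂g_{ij}/∂x_k) dx_k ∧ dx_i ∧ dx_j.
Expand each term, using dx_k ∧ dx_i ∧ dx_j = sgn(permutation) dx_{(a)} ∧ dx_{(b)} ∧ dx_{(c)} with (a < b < c) sorted:
  d(2*x*z + y^2) includes (∂/∂y)(2*x*z + y^2) dy = (2*y) dy, which multiplied by dx ∧ dw gives (-2*y) dx ∧ dy ∧ dw
  d(2*x*z + y^2) includes (∂/∂z)(2*x*z + y^2) dz = (2*x) dz, which multiplied by dx ∧ dw gives (-2*x) dx ∧ dz ∧ dw
  d(-3*w*z) includes (∂/∂w)(-3*w*z) dw = (-3*z) dw, which multiplied by dy ∧ dz gives (-3*z) dy ∧ dz ∧ dw
  d(2*x*z + 1) includes (∂/∂x)(2*x*z + 1) dx = (2*z) dx, which multiplied by dy ∧ dw gives (2*z) dx ∧ dy ∧ dw
  d(2*x*z + 1) includes (∂/∂z)(2*x*z + 1) dz = (2*x) dz, which multiplied by dy ∧ dw gives (-2*x) dy ∧ dz ∧ dw
Collecting like 3-forms: d(omega) = (-2*y + 2*z) dx ∧ dy ∧ dw + (-2*x) dx ∧ dz ∧ dw + (-2*x - 3*z) dy ∧ dz ∧ dw.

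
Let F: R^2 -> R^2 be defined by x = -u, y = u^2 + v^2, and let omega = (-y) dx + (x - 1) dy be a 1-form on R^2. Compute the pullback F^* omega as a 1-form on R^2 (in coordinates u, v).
F^* omega = (-u^2 - 2*u + v^2) du + (2*v*(-u - 1)) dv

Using F^*(f dg) = (f ∘ F) d(g ∘ F), substitute each coordinate x_i by F_i(u, v) in f_i, and replace dx_i by d F_i = (∂F_i/∂u) du + (∂F_i/∂v) dv.
  For the x component: f_1(F) = -u^2 - v^2; d F_1 = (-1) du + (0) dv
  For the y component: f_2(F) = -u - 1; d F_2 = (2*u) du + (2*v) dv
Combining and collecting du, dv coefficients:
  coeff of du: -u^2 - 2*u + v^2
  coeff of dv: 2*v*(-u - 1)
F^* omega = (-u^2 - 2*u + v^2) du + (2*v*(-u - 1)) dv.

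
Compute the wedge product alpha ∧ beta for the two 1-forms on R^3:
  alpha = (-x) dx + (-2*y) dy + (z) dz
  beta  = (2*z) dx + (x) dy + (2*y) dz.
alpha ∧ beta = (-x^2 + 4*y*z) dx ∧ dy + (-2*x*y - 2*z^2) dx ∧ dz + (-x*z - 4*y^2) dy ∧ dz

Distribute the wedge, using dx_i ∧ dx_j = -dx_j ∧ dx_i and dx_i ∧ dx_i = 0. For each pair (i, j) with i < j, the coefficient of dx_i ∧ dx_j in alpha ∧ beta is (alpha_i * beta_j - alpha_j * beta_i). Collecting: alpha ∧ beta = (-x^2 + 4*y*z) dx ∧ dy + (-2*x*y - 2*z^2) dx ∧ dz + (-x*z - 4*y^2) dy ∧ dz.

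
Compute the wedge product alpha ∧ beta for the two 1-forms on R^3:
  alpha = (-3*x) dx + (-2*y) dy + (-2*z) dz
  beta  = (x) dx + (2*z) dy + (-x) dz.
alpha ∧ beta = (2*x*(y - 3*z)) dx ∧ dy + (x*(3*x + 2*z)) dx ∧ dz + (2*x*y + 4*z^2) dy ∧ dz

Distribute the wedge, using dx_i ∧ dx_j = -dx_j ∧ dx_i and dx_i ∧ dx_i = 0. For each pair (i, j) with i < j, the coefficient of dx_i ∧ dx_j in alpha ∧ beta is (alpha_i * beta_j - alpha_j * beta_i). Collecting: alpha ∧ beta = (2*x*(y - 3*z)) dx ∧ dy + (x*(3*x + 2*z)) dx ∧ dz + (2*x*y + 4*z^2) dy ∧ dz.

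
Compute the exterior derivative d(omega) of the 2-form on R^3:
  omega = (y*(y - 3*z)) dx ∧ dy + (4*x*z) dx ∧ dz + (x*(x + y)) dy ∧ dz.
d(omega) = (2*x - 2*y) dx ∧ dy ∧ dz

For a 2-form omega = sum_{i<j} g_{ij} dx_i ∧ dx_j, the exterior derivative is
  d(omega) = sum_{i<j} d(g_{ij}) ∧ dx_i ∧ dx_j = sum_{i<j, k} (∂g_{ij}/∂x_k) dx_k ∧ dx_i ∧ dx_j.
Expand each term, using dx_k ∧ dx_i ∧ dx_j = sgn(permutation) dx_{(a)} ∧ dx_{(b)} ∧ dx_{(c)} with (a < b < c) sorted:
  d(y*(y - 3*z)) includes (∂/∂z)(y*(y - 3*z)) dz = (-3*y) dz, which multiplied by dx ∧ dy gives (-3*y) dx ∧ dy ∧ dz
  d(x*(x + y)) includes (∂/∂x)(x*(x + y)) dx = (2*x + y) dx, which multiplied by dy ∧ dz gives (2*x + y) dx ∧ dy ∧ dz
Collecting like 3-forms: d(omega) = (2*x - 2*y) dx ∧ dy ∧ dz.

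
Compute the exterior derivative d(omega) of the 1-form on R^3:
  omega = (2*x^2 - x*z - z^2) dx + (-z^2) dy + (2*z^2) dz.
d(omega) = (x + 2*z) dx ∧ dz + (2*z) dy ∧ dz

For a 1-form omega = sum_i f_i dx_i, the exterior derivative is
  d(omega) = sum_{i < j} (∂f_j/∂x_i - ∂f_i/∂x_j) dx_i ∧ dx_j.
  coefficient of dx ∧ dz: ∂f_3/∂x - ∂f_1/∂z = ∂(2*z^2)/∂x - ∂(2*x^2 - x*z - z^2)/∂z = x + 2*z
  coefficient of dy ∧ dz: ∂f_3/∂y - ∂f_2/∂z = ∂(2*z^2)/∂y - ∂(-z^2)/∂z = 2*z
Assembling: d(omega) = (x + 2*z) dx ∧ dz + (2*z) dy ∧ dz.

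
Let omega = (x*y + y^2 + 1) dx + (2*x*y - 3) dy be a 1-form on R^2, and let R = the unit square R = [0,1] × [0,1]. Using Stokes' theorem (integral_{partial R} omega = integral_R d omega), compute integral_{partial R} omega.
integral_(partial R) omega = -1/2

Stokes: integral_partial_R omega = integral_R d omega with d omega = (∂Q/∂x - ∂P/∂y) dx ∧ dy.
  ∂Q/∂x = 2*y
  ∂P/∂y = x + 2*y
  integrand = ∂Q/∂x - ∂P/∂y = -x.
Integrating over R: integral_0^1 integral_0^1 (-x) dx dy = -1/2.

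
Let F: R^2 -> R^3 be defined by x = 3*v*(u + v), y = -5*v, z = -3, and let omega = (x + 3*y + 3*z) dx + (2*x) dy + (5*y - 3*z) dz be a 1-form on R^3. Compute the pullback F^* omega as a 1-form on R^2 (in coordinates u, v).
F^* omega = (9*v*(u*v + v^2 - 5*v - 3)) du + (9*u^2*v + 27*u*v^2 - 75*u*v - 27*u + 18*v^3 - 120*v^2 - 54*v) dv

Using F^*(f dg) = (f ∘ F) d(g ∘ F), substitute each coordinate x_i by F_i(u, v) in f_i, and replace dx_i by d F_i = (∂F_i/∂u) du + (∂F_i/∂v) dv.
  For the x component: f_1(F) = 3*u*v + 3*v^2 - 15*v - 9; d F_1 = (3*v) du + (3*u + 6*v) dv
  For the y component: f_2(F) = 6*v*(u + v); d F_2 = (0) du + (-5) dv
  For the z component: f_3(F) = 9 - 25*v; d F_3 = (0) du + (0) dv
Combining and collecting du, dv coefficients:
  coeff of du: 9*v*(u*v + v^2 - 5*v - 3)
  coeff of dv: 9*u^2*v + 27*u*v^2 - 75*u*v - 27*u + 18*v^3 - 120*v^2 - 54*v
F^* omega = (9*v*(u*v + v^2 - 5*v - 3)) du + (9*u^2*v + 27*u*v^2 - 75*u*v - 27*u + 18*v^3 - 120*v^2 - 54*v) dv.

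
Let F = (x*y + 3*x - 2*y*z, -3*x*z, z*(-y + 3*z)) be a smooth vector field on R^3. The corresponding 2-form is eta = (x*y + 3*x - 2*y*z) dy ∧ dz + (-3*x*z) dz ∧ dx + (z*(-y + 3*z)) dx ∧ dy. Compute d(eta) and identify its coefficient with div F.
d(eta) = (6*z + 3) dx ∧ dy ∧ dz; div F = 6*z + 3

For a 2-form in R^3 of the form above, applying d gives a 3-form with coefficient ∂P/∂x + ∂Q/∂y + ∂R/∂z:
  ∂P/∂x = y + 3
  ∂Q/∂y = 0
  ∂R/∂z = -y + 6*z
Sum = 6*z + 3, which is exactly div F.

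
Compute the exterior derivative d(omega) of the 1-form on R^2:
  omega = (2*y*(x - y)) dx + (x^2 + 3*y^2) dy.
d(omega) = (4*y) dx ∧ dy

For a 1-form omega = sum_i f_i dx_i, the exterior derivative is
  d(omega) = sum_{i < j} (∂f_j/∂x_i - ∂f_i/∂x_j) dx_i ∧ dx_j.
  coefficient of dx ∧ dy: ∂f_2/∂x - ∂f_1/∂y = ∂(x^2 + 3*y^2)/∂x - ∂(2*y*(x - y))/∂y = 4*y
Assembling: d(omega) = (4*y) dx ∧ dy.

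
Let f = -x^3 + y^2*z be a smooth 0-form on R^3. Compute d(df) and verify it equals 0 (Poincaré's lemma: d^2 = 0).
d(df) = 0

Step 1: df = sum_i (∂f/∂x_i) dx_i = (-3*x^2) dx + (2*y*z) dy + (y^2) dz.
Step 2: Apply d again. Using the 1-form formula, the coefficient of dx ∧ dy in d(df) is ∂^2 f/∂x ∂y - ∂^2 f/∂y ∂x = (0) - (0) = 0 (equality of mixed partials for smooth f).
Similarly for dx ∧ dz and dy ∧ dz — all coefficients vanish. So d(df) = 0.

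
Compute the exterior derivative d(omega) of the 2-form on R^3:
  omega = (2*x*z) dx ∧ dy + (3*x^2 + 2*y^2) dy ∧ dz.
d(omega) = (8*x) dx ∧ dy ∧ dz

For a 2-form omega = sum_{i<j} g_{ij} dx_i ∧ dx_j, the exterior derivative is
  d(omega) = sum_{i<j} d(g_{ij}) ∧ dx_i ∧ dx_j = sum_{i<j, k} (∂g_{ij}/∂x_k) dx_k ∧ dx_i ∧ dx_j.
Expand each term, using dx_k ∧ dx_i ∧ dx_j = sgn(permutation) dx_{(a)} ∧ dx_{(b)} ∧ dx_{(c)} with (a < b < c) sorted:
  d(2*x*z) includes (∂/∂z)(2*x*z) dz = (2*x) dz, which multiplied by dx ∧ dy gives (2*x) dx ∧ dy ∧ dz
  d(3*x^2 + 2*y^2) includes (∂/∂x)(3*x^2 + 2*y^2) dx = (6*x) dx, which multiplied by dy ∧ dz gives (6*x) dx ∧ dy ∧ dz
Collecting like 3-forms: d(omega) = (8*x) dx ∧ dy ∧ dz.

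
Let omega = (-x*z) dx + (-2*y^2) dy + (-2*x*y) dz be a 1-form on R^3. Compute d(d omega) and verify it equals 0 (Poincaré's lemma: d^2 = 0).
d(d omega) = 0

Step 1: d omega = sum_{i<j} (∂f_j/∂x_i - ∂f_i/∂x_j) dx_i ∧ dx_j:
  coeff of dx ∧ dy: 0
  coeff of dx ∧ dz: x - 2*y
  coeff of dy ∧ dz: -2*x
Step 2: Apply d again to each 2-form coefficient. The only possible 3-form in R^3 is dx ∧ dy ∧ dz, with coefficient
  ∂(coeff of dy∧dz)/∂x - ∂(coeff of dx∧dz)/∂y + ∂(coeff of dx∧dy)/∂z
  = ∂/∂x (-2*x) - ∂/∂y (x - 2*y) + ∂/∂z (0).
Each of these terms simplifies to sums of mixed partials that cancel in pairs. The result is 0 (by equality of mixed partials for smooth functions — Schwarz / Clairaut).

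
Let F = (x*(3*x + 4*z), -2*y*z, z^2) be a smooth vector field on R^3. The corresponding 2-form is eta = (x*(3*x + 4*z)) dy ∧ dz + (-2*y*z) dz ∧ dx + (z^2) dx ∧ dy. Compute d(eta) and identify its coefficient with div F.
d(eta) = (6*x + 4*z) dx ∧ dy ∧ dz; div F = 6*x + 4*z

For a 2-form in R^3 of the form above, applying d gives a 3-form with coefficient ∂P/∂x + ∂Q/∂y + ∂R/∂z:
  ∂P/∂x = 6*x + 4*z
  ∂Q/∂y = -2*z
  ∂R/∂z = 2*z
Sum = 6*x + 4*z, which is exactly div F.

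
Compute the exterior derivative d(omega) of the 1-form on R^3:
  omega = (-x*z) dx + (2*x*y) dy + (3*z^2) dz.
d(omega) = (2*y) dx ∧ dy + (x) dx ∧ dz

For a 1-form omega = sum_i f_i dx_i, the exterior derivative is
  d(omega) = sum_{i < j} (∂f_j/∂x_i - ∂f_i/∂x_j) dx_i ∧ dx_j.
  coefficient of dx ∧ dy: ∂f_2/∂x - ∂f_1/∂y = ∂(2*x*y)/∂x - ∂(-x*z)/∂y = 2*y
  coefficient of dx ∧ dz: ∂f_3/∂x - ∂f_1/∂z = ∂(3*z^2)/∂x - ∂(-x*z)/∂z = x
Assembling: d(omega) = (2*y) dx ∧ dy + (x) dx ∧ dz.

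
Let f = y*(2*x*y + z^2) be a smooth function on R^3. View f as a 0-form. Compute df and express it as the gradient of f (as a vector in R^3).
df = (2*y^2) dx + (4*x*y + z^2) dy + (2*y*z) dz; grad f = (2*y^2, 4*x*y + z^2, 2*y*z)

For a 0-form f, d f = (∂f/∂x) dx + (∂f/∂y) dy + (∂f/∂z) dz. The components of the vector representation are exactly the entries of grad f in Cartesian coordinates:
  ∂f/∂x = 2*y^2
  ∂f/∂y = 4*x*y + z^2
  ∂f/∂z = 2*y*z.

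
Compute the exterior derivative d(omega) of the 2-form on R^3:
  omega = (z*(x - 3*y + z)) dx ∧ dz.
d(omega) = (3*z) dx ∧ dy ∧ dz

For a 2-form omega = sum_{i<j} g_{ij} dx_i ∧ dx_j, the exterior derivative is
  d(omega) = sum_{i<j} d(g_{ij}) ∧ dx_i ∧ dx_j = sum_{i<j, k} (∂g_{ij}/∂x_k) dx_k ∧ dx_i ∧ dx_j.
Expand each term, using dx_k ∧ dx_i ∧ dx_j = sgn(permutation) dx_{(a)} ∧ dx_{(b)} ∧ dx_{(c)} with (a < b < c) sorted:
  d(z*(x - 3*y + z)) includes (∂/∂y)(z*(x - 3*y + z)) dy = (-3*z) dy, which multiplied by dx ∧ dz gives (3*z) dx ∧ dy ∧ dz
Collecting like 3-forms: d(omega) = (3*z) dx ∧ dy ∧ dz.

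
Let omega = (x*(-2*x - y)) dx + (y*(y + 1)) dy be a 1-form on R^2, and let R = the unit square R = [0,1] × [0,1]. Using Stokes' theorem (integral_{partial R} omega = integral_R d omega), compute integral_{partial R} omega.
integral_(partial R) omega = 1/2

Stokes: integral_partial_R omega = integral_R d omega with d omega = (∂Q/∂x - ∂P/∂y) dx ∧ dy.
  ∂Q/∂x = 0
  ∂P/∂y = -x
  integrand = ∂Q/∂x - ∂P/∂y = x.
Integrating over R: integral_0^1 integral_0^1 (x) dx dy = 1/2.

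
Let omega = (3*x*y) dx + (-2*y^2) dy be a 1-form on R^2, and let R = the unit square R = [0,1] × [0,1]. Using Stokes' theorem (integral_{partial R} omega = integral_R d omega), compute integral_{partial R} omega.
integral_(partial R) omega = -3/2

Stokes: integral_partial_R omega = integral_R d omega with d omega = (∂Q/∂x - ∂P/∂y) dx ∧ dy.
  ∂Q/∂x = 0
  ∂P/∂y = 3*x
  integrand = ∂Q/∂x - ∂P/∂y = -3*x.
Integrating over R: integral_0^1 integral_0^1 (-3*x) dx dy = -3/2.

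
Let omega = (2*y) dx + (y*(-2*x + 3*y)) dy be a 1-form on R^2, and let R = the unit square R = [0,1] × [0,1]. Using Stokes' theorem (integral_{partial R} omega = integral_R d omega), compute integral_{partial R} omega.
integral_(partial R) omega = -3

Stokes: integral_partial_R omega = integral_R d omega with d omega = (∂Q/∂x - ∂P/∂y) dx ∧ dy.
  ∂Q/∂x = -2*y
  ∂P/∂y = 2
  integrand = ∂Q/∂x - ∂P/∂y = -2*y - 2.
Integrating over R: integral_0^1 integral_0^1 (-2*y - 2) dx dy = -3.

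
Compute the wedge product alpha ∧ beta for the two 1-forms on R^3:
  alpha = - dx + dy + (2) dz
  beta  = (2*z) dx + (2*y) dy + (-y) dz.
alpha ∧ beta = (-2*y - 2*z) dx ∧ dy + (y - 4*z) dx ∧ dz + (-5*y) dy ∧ dz

Distribute the wedge, using dx_i ∧ dx_j = -dx_j ∧ dx_i and dx_i ∧ dx_i = 0. For each pair (i, j) with i < j, the coefficient of dx_i ∧ dx_j in alpha ∧ beta is (alpha_i * beta_j - alpha_j * beta_i). Collecting: alpha ∧ beta = (-2*y - 2*z) dx ∧ dy + (y - 4*z) dx ∧ dz + (-5*y) dy ∧ dz.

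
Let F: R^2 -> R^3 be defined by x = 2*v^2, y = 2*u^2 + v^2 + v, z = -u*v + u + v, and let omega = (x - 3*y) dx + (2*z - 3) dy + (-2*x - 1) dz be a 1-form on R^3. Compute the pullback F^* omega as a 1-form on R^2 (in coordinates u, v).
F^* omega = (-8*u^2*v + 8*u^2 + 8*u*v - 12*u + 4*v^3 - 4*v^2 + v - 1) du + (-24*u^2*v + 2*u*v + 3*u - 4*v^3 - 12*v^2 - 4*v - 4) dv

Using F^*(f dg) = (f ∘ F) d(g ∘ F), substitute each coordinate x_i by F_i(u, v) in f_i, and replace dx_i by d F_i = (∂F_i/∂u) du + (∂F_i/∂v) dv.
  For the x component: f_1(F) = -6*u^2 - v^2 - 3*v; d F_1 = (0) du + (4*v) dv
  For the y component: f_2(F) = -2*u*v + 2*u + 2*v - 3; d F_2 = (4*u) du + (2*v + 1) dv
  For the z component: f_3(F) = -4*v^2 - 1; d F_3 = (1 - v) du + (1 - u) dv
Combining and collecting du, dv coefficients:
  coeff of du: -8*u^2*v + 8*u^2 + 8*u*v - 12*u + 4*v^3 - 4*v^2 + v - 1
  coeff of dv: -24*u^2*v + 2*u*v + 3*u - 4*v^3 - 12*v^2 - 4*v - 4
F^* omega = (-8*u^2*v + 8*u^2 + 8*u*v - 12*u + 4*v^3 - 4*v^2 + v - 1) du + (-24*u^2*v + 2*u*v + 3*u - 4*v^3 - 12*v^2 - 4*v - 4) dv.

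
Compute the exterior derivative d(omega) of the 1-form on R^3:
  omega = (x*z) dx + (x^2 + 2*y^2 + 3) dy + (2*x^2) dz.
d(omega) = (2*x) dx ∧ dy + (3*x) dx ∧ dz

For a 1-form omega = sum_i f_i dx_i, the exterior derivative is
  d(omega) = sum_{i < j} (∂f_j/∂x_i - ∂f_i/∂x_j) dx_i ∧ dx_j.
  coefficient of dx ∧ dy: ∂f_2/∂x - ∂f_1/∂y = ∂(x^2 + 2*y^2 + 3)/∂x - ∂(x*z)/∂y = 2*x
  coefficient of dx ∧ dz: ∂f_3/∂x - ∂f_1/∂z = ∂(2*x^2)/∂x - ∂(x*z)/∂z = 3*x
Assembling: d(omega) = (2*x) dx ∧ dy + (3*x) dx ∧ dz.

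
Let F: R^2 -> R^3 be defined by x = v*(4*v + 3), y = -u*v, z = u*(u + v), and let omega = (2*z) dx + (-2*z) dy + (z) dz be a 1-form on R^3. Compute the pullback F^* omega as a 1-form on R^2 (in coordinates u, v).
F^* omega = (u*(2*u^2 + 5*u*v + 3*v^2)) du + (u*(3*u^2 + 19*u*v + 6*u + 16*v^2 + 6*v)) dv

Using F^*(f dg) = (f ∘ F) d(g ∘ F), substitute each coordinate x_i by F_i(u, v) in f_i, and replace dx_i by d F_i = (∂F_i/∂u) du + (∂F_i/∂v) dv.
  For the x component: f_1(F) = 2*u*(u + v); d F_1 = (0) du + (8*v + 3) dv
  For the y component: f_2(F) = 2*u*(-u - v); d F_2 = (-v) du + (-u) dv
  For the z component: f_3(F) = u*(u + v); d F_3 = (2*u + v) du + (u) dv
Combining and collecting du, dv coefficients:
  coeff of du: u*(2*u^2 + 5*u*v + 3*v^2)
  coeff of dv: u*(3*u^2 + 19*u*v + 6*u + 16*v^2 + 6*v)
F^* omega = (u*(2*u^2 + 5*u*v + 3*v^2)) du + (u*(3*u^2 + 19*u*v + 6*u + 16*v^2 + 6*v)) dv.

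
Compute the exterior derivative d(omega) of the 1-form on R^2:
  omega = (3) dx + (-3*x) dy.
d(omega) = (-3) dx ∧ dy

For a 1-form omega = sum_i f_i dx_i, the exterior derivative is
  d(omega) = sum_{i < j} (∂f_j/∂x_i - ∂f_i/∂x_j) dx_i ∧ dx_j.
  coefficient of dx ∧ dy: ∂f_2/∂x - ∂f_1/∂y = ∂(-3*x)/∂x - ∂(3)/∂y = -3
Assembling: d(omega) = (-3) dx ∧ dy.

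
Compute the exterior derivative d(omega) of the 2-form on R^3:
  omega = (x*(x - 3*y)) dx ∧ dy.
d(omega) = 0

For a 2-form omega = sum_{i<j} g_{ij} dx_i ∧ dx_j, the exterior derivative is
  d(omega) = sum_{i<j} d(g_{ij}) ∧ dx_i ∧ dx_j = sum_{i<j, k} (∂g_{ij}/∂x_k) dx_k ∧ dx_i ∧ dx_j.
Expand each term, using dx_k ∧ dx_i ∧ dx_j = sgn(permutation) dx_{(a)} ∧ dx_{(b)} ∧ dx_{(c)} with (a < b < c) sorted:

Collecting like 3-forms: d(omega) = 0.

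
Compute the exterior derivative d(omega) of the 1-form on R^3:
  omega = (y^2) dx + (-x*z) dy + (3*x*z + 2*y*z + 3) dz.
d(omega) = (-2*y - z) dx ∧ dy + (3*z) dx ∧ dz + (x + 2*z) dy ∧ dz

For a 1-form omega = sum_i f_i dx_i, the exterior derivative is
  d(omega) = sum_{i < j} (∂f_j/∂x_i - ∂f_i/∂x_j) dx_i ∧ dx_j.
  coefficient of dx ∧ dy: ∂f_2/∂x - ∂f_1/∂y = ∂(-x*z)/∂x - ∂(y^2)/∂y = -2*y - z
  coefficient of dx ∧ dz: ∂f_3/∂x - ∂f_1/∂z = ∂(3*x*z + 2*y*z + 3)/∂x - ∂(y^2)/∂z = 3*z
  coefficient of dy ∧ dz: ∂f_3/∂y - ∂f_2/∂z = ∂(3*x*z + 2*y*z + 3)/∂y - ∂(-x*z)/∂z = x + 2*z
Assembling: d(omega) = (-2*y - z) dx ∧ dy + (3*z) dx ∧ dz + (x + 2*z) dy ∧ dz.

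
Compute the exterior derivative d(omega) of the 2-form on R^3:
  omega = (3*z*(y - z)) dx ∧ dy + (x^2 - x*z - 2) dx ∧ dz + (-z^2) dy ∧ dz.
d(omega) = (3*y - 6*z) dx ∧ dy ∧ dz

For a 2-form omega = sum_{i<j} g_{ij} dx_i ∧ dx_j, the exterior derivative is
  d(omega) = sum_{i<j} d(g_{ij}) ∧ dx_i ∧ dx_j = sum_{i<j, k} (∂g_{ij}/∂x_k) dx_k ∧ dx_i ∧ dx_j.
Expand each term, using dx_k ∧ dx_i ∧ dx_j = sgn(permutation) dx_{(a)} ∧ dx_{(b)} ∧ dx_{(c)} with (a < b < c) sorted:
  d(3*z*(y - z)) includes (∂/∂z)(3*z*(y - z)) dz = (3*y - 6*z) dz, which multiplied by dx ∧ dy gives (3*y - 6*z) dx ∧ dy ∧ dz
Collecting like 3-forms: d(omega) = (3*y - 6*z) dx ∧ dy ∧ dz.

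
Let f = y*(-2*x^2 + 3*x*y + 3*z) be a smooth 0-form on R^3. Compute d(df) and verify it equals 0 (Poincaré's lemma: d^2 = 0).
d(df) = 0

Step 1: df = sum_i (∂f/∂x_i) dx_i = (y*(-4*x + 3*y)) dx + (-2*x^2 + 6*x*y + 3*z) dy + (3*y) dz.
Step 2: Apply d again. Using the 1-form formula, the coefficient of dx ∧ dy in d(df) is ∂^2 f/∂x ∂y - ∂^2 f/∂y ∂x = (-4*x + 6*y) - (-4*x + 6*y) = 0 (equality of mixed partials for smooth f).
Similarly for dx ∧ dz and dy ∧ dz — all coefficients vanish. So d(df) = 0.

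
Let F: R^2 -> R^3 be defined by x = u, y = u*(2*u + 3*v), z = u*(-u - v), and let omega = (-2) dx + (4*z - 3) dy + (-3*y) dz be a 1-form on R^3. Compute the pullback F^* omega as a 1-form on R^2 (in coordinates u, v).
F^* omega = (-4*u^3 - 4*u^2*v - 3*u*v^2 - 12*u - 9*v - 2) du + (3*u*(-2*u^2 - u*v - 3)) dv

Using F^*(f dg) = (f ∘ F) d(g ∘ F), substitute each coordinate x_i by F_i(u, v) in f_i, and replace dx_i by d F_i = (∂F_i/∂u) du + (∂F_i/∂v) dv.
  For the x component: f_1(F) = -2; d F_1 = (1) du + (0) dv
  For the y component: f_2(F) = -4*u^2 - 4*u*v - 3; d F_2 = (4*u + 3*v) du + (3*u) dv
  For the z component: f_3(F) = 3*u*(-2*u - 3*v); d F_3 = (-2*u - v) du + (-u) dv
Combining and collecting du, dv coefficients:
  coeff of du: -4*u^3 - 4*u^2*v - 3*u*v^2 - 12*u - 9*v - 2
  coeff of dv: 3*u*(-2*u^2 - u*v - 3)
F^* omega = (-4*u^3 - 4*u^2*v - 3*u*v^2 - 12*u - 9*v - 2) du + (3*u*(-2*u^2 - u*v - 3)) dv.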